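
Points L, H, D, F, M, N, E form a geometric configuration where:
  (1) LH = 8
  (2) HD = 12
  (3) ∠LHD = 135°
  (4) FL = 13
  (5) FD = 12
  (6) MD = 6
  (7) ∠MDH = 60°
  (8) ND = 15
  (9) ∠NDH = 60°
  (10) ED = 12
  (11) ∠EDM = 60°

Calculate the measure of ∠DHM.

Step 1: By the law of cosines on triangle HDM: HM² = 12² + 6² − 2·12·6·cos(60°) = 108, so HM = 6·√3.
Step 2: By the inverse law of cosines on triangle DHM: cos(∠DHM) = (12² + (6·√3)² − 6²) / (2·12·6·√3) = 216/249.42 = 0.866, so ∠DHM = 30°.

Therefore, the measure of angle ∠DHM = 30°.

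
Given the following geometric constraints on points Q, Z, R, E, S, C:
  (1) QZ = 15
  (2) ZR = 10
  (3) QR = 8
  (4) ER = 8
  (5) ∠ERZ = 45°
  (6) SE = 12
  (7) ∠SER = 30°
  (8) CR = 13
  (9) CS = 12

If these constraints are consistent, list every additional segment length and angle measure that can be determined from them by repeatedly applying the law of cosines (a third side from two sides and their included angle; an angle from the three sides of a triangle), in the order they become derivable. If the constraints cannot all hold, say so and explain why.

The constraints are consistent. Derivable facts, in order:
After 1 step:
- RS ≈ 6.46
- ZE ≈ 7.13
- ∠QRZ = 112.41°
- ∠QZR = 29.54°
- ∠RQZ = 38.05°
After 2 steps:
- ∠CRS = 66.59°
- ∠CSR = 83.81°
- ∠ERS = 111.74°
- ∠ESR = 38.26°
- ∠EZR = 52.48°
- ∠RCS = 29.6°
- ∠REZ = 82.52°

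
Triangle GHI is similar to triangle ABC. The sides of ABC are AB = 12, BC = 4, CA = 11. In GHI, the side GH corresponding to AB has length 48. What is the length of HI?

Since the triangles are similar, the ratio of corresponding sides is constant.
Scale factor k = GH / AB = 48 / 12 = 4
HI = k * BC = 4 * 4 = 16

16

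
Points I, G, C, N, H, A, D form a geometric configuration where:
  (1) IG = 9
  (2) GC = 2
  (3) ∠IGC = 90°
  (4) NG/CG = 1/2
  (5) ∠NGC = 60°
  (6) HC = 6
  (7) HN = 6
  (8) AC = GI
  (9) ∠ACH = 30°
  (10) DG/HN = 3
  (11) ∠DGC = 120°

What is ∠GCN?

From the given relations: NG = 1/2·CG = 1/2·2 = 1.
Step 1: By the law of cosines on triangle CGN: CN² = 2² + 1² − 2·2·1·cos(60°) = 3, so CN = √3.
Step 2: By the inverse law of cosines on triangle GCN: cos(∠GCN) = (2² + √3² − 1²) / (2·2·√3) = 6/6.93 = 0.866, so ∠GCN = 30°.

Therefore, the measure of angle ∠GCN = 30°.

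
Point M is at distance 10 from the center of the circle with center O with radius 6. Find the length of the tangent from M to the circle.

Let T be the point of tangency. Then OT ⊥ MT (radius ⊥ tangent).
In right triangle OTM: OM² = OT² + MT²
10² = 6² + MT²
MT² = 64, MT = 8

8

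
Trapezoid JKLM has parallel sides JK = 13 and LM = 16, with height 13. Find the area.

Area = (13 + 16) * 13 / 2 = 377 / 2 = 377/2

377/2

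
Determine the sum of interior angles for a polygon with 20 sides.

The sum of interior angles of an n-sided polygon is (n - 2) * 180.
For n = 20: (20 - 2) * 180 = 18 * 180 = 3240 degrees.

3240 degrees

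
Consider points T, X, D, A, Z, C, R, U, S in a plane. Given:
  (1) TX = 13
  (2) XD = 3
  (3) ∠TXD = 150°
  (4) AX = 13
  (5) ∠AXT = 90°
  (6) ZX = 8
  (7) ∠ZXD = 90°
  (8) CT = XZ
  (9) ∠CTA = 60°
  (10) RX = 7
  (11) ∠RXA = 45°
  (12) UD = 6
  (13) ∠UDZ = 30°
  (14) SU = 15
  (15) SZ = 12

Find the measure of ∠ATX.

Step 1: By the law of cosines on triangle TXA: TA² = 13² + 13² − 2·13·13·cos(90°) = 338, so TA = 13·√2.
Step 2: By the inverse law of cosines on triangle ATX: cos(∠ATX) = ((13·√2)² + 13² − 13²) / (2·13·√2·13) = 338/478 = 0.7071, so ∠ATX = 45°.

Therefore, the measure of angle ∠ATX = 45°.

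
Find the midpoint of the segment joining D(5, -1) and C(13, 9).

M = ((x₁ + x₂)/2, (y₁ + y₂)/2)
= ((5 + 13)/2, (-1 + 9)/2)
= (18/2, 8/2) = (9, 4)

(9, 4)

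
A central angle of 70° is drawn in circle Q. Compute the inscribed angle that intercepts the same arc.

An inscribed angle intercepts an arc from a point on the circle, while the central angle intercepts the same arc from the center.
The inscribed angle is always half the central angle: 70° / 2 = 35°.

35°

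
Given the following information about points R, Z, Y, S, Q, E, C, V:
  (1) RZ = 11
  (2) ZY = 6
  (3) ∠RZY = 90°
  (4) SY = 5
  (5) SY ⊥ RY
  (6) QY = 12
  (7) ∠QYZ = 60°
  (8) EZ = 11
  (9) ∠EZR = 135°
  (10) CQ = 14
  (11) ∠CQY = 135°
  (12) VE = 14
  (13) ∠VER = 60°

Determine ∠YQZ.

Step 1: By the law of cosines on triangle QYZ: QZ² = 12² + 6² − 2·12·6·cos(60°) = 108, so QZ = 6·√3.
Step 2: By the inverse law of cosines on triangle YQZ: cos(∠YQZ) = (12² + (6·√3)² − 6²) / (2·12·6·√3) = 216/249.42 = 0.866, so ∠YQZ = 30°.

Therefore, the measure of angle ∠YQZ = 30°.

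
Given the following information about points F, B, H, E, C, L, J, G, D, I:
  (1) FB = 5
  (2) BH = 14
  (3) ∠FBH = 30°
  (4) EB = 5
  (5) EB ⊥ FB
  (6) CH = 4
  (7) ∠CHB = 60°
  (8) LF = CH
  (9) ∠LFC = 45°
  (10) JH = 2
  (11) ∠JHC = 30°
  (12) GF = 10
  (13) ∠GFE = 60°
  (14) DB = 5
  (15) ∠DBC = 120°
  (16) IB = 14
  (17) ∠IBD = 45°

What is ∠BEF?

Step 1: By the law of cosines on triangle EBF: EF² = 5² + 5² − 2·5·5·cos(90°) = 50, so EF = 5·√2.
Step 2: By the inverse law of cosines on triangle BEF: cos(∠BEF) = (5² + (5·√2)² − 5²) / (2·5·5·√2) = 50/70.71 = 0.7071, so ∠BEF = 45°.

Therefore, the measure of angle ∠BEF = 45°.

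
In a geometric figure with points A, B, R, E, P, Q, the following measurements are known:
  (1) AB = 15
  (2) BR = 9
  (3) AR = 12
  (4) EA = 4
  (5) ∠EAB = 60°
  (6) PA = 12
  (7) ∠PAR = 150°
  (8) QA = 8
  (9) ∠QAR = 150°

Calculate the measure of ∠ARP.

Step 1: By the law of cosines on triangle RAP: RP² = 12² + 12² − 2·12·12·cos(150°) = 537.42, so RP ≈ 23.18.
Step 2: By the inverse law of cosines on triangle ARP: cos(∠ARP) = (12² + 23.18² − 12²) / (2·12·23.18) = 537.42/556.37 = 0.9659, so ∠ARP = 15°.

Therefore, the measure of angle ∠ARP = 15°.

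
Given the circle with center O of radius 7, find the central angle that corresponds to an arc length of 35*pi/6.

θ = 360 × 35*pi/6 / (2π × 7) = 150° (rearranging arc length formula).

150°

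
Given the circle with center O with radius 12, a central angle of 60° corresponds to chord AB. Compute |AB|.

Drop a perpendicular from the center to the chord, bisecting both the chord and the central angle.
Each half-chord = r sin(θ/2) = 12 sin(30°).
The full chord = 2 × 12 × sin(30°) = 12.

12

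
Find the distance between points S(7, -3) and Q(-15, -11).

d = sqrt((-15 - 7)^2 + (-11 - -3)^2)
d = sqrt(-22^2 + -8^2)
d = sqrt(484 + 64)
d = sqrt(548) = 2*sqrt(137)

2*sqrt(137)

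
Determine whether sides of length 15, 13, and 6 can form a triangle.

Yes.
The triangle inequality requires that the sum of any two sides exceeds the third.
Here 6 + 13 = 19 > 15, so the condition is met.

Yes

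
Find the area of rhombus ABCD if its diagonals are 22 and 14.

Area = (22 * 14) / 2 = 308 / 2 = 154

154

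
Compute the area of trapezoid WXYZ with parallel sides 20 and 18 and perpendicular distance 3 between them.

Area of a trapezoid = (base1 + base2) * height / 2
Area = (20 + 18) * 3 / 2
Area = 38 * 3 / 2
Area = 114 / 2
Area = 57

57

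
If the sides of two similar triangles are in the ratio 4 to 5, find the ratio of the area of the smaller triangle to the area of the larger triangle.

The ratio of areas of similar triangles equals the square of the side ratio.
Side ratio = 4:5
Area ratio = (4/5)^2 = 16/25 = 16:25

16:25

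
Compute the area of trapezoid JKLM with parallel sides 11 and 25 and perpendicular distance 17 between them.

Area of a trapezoid = (base1 + base2) * height / 2
Area = (11 + 25) * 17 / 2
Area = 36 * 17 / 2
Area = 612 / 2
Area = 306

306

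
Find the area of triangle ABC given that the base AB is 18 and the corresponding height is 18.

A triangle's area is half the area of a rectangle with the same base and height.
Area = (1/2) * 18 * 18 = 162.

162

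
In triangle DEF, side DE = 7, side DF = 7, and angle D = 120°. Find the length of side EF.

By the law of cosines: EF^2 = DE^2 + DF^2 - 2*DE*DF*cos(D)
EF^2 = 7^2 + 7^2 - 2*7*7*cos(120°)
EF^2 = 49 + 49 - 98*(-1/2)
EF^2 = 147
EF = 7*sqrt(3)

7*sqrt(3)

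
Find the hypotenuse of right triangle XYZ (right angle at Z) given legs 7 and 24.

In a right triangle, the square of the hypotenuse equals the sum of the squares of the two legs.
The legs are 7 and 24, so the hypotenuse = sqrt(49 + 576) = sqrt(625) = 25.

25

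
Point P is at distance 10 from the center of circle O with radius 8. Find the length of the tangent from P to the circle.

The tangent, radius, and line from the external point to the center form a right triangle.
The right angle is where the tangent meets the radius.
By the Pythagorean theorem: tangent² + 8² = 10²
tangent² = 100 - 64 = 36
tangent = 6

6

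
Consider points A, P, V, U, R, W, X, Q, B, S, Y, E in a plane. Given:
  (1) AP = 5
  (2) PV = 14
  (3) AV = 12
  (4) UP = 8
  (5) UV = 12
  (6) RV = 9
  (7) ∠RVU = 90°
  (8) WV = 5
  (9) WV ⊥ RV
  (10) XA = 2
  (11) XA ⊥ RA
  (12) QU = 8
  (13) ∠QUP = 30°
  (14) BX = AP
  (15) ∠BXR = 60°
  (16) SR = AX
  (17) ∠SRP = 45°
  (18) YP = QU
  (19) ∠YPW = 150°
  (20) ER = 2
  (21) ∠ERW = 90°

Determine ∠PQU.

Step 1: By the law of cosines on triangle QUP: QP² = 8² + 8² − 2·8·8·cos(30°) = 17.15, so QP ≈ 4.14.
Step 2: By the inverse law of cosines on triangle PQU: cos(∠PQU) = (4.14² + 8² − 8²) / (2·4.14·8) = 17.15/66.26 = 0.2588, so ∠PQU = 75°.

Therefore, the measure of angle ∠PQU = 75°.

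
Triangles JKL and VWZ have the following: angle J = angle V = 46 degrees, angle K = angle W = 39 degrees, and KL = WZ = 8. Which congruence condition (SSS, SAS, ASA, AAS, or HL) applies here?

The given information provides:
angle J = angle V = 46 degrees, angle K = angle W = 39 degrees, and KL = WZ = 8
This matches the AAS congruence theorem.
Two pairs of corresponding angles and a non-included side are equal (Angle-Angle-Side).

AAS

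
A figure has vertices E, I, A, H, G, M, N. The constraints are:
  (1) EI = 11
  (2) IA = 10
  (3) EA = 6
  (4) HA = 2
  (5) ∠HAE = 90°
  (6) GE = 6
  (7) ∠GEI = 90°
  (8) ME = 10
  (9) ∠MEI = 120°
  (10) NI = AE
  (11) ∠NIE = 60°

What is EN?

From the given relations: NI = AE = 6.
Step 1: By the law of cosines on triangle EIN: EN² = 11² + 6² − 2·11·6·cos(60°) = 91, so EN = √91.

Therefore, the length of EN = √91.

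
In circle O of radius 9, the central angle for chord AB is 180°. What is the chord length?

Chord length = 2r sin(θ/2)
= 2 × 9 × sin(180°/2)
= 2 × 9 × sin(90°)
= 18

18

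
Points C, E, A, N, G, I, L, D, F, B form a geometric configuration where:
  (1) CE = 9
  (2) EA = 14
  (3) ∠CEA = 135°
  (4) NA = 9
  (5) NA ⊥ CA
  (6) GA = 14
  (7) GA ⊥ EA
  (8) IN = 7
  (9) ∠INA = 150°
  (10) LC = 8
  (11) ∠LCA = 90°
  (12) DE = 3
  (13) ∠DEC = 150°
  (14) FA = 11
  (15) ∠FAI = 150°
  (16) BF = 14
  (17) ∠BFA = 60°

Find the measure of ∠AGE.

Step 1: By the law of cosines on triangle GAE: GE² = 14² + 14² − 2·14·14·cos(90°) = 392, so GE = 14·√2.
Step 2: By the inverse law of cosines on triangle AGE: cos(∠AGE) = (14² + (14·√2)² − 14²) / (2·14·14·√2) = 392/554.37 = 0.7071, so ∠AGE = 45°.

Therefore, the measure of angle ∠AGE = 45°.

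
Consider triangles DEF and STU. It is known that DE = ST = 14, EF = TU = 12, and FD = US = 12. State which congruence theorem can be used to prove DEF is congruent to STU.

The given information provides:
DE = ST = 14, EF = TU = 12, and FD = US = 12
This matches the SSS congruence theorem.
All three pairs of corresponding sides are equal (Side-Side-Side).

SSS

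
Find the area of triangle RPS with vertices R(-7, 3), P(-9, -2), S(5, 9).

Shoelace: Area = (1/2)|-7(-2-9) + -9(9-3) + 5(3--2)| = (1/2)(48) = 24

24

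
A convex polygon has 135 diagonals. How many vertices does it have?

Using d = n(n - 3)/2, we solve 135 = n(n - 3)/2.
So n(n - 3) = 270.
Testing n = 18: 18 * 15 = 270 = 270. Correct.
The polygon has 18 sides.

18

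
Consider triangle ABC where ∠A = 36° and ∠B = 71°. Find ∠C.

Let angle C = x. Then 36 + 71 + x = 180.
x = 180 - 107 = 73 degrees.

73 degrees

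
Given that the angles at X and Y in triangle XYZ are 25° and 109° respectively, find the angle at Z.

Let angle Z = x. Then 25 + 109 + x = 180.
x = 180 - 134 = 46 degrees.

46 degrees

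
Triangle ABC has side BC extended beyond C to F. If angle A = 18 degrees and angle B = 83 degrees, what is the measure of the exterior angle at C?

The interior angle at C is 180 - 18 - 83 = 79 degrees.
The exterior angle and interior angle at C are supplementary:
Exterior angle = 180 - 79 = 101 degrees.

101 degrees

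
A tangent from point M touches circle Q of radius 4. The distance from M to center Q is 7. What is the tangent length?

Let T be the point of tangency. Then QT ⊥ MT (radius ⊥ tangent).
In right triangle QTM: QM² = QT² + MT²
7² = 4² + MT²
MT² = 33, MT = sqrt(33)

sqrt(33)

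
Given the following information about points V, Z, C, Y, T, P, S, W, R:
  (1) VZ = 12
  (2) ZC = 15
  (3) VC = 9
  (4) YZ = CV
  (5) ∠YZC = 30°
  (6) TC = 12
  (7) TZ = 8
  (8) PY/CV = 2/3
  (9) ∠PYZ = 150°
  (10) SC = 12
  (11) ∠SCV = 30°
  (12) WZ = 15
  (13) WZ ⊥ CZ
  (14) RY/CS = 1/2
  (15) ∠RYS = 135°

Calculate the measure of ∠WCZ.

Step 1: By the law of cosines on triangle CZW: CW² = 15² + 15² − 2·15·15·cos(90°) = 450, so CW = 15·√2.
Step 2: By the inverse law of cosines on triangle WCZ: cos(∠WCZ) = ((15·√2)² + 15² − 15²) / (2·15·√2·15) = 450/636.4 = 0.7071, so ∠WCZ = 45°.

Therefore, the measure of angle ∠WCZ = 45°.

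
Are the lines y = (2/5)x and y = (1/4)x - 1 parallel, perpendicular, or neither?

Slope of line 1: m1 = 2/5
Slope of line 2: m2 = 1/4
m1 != m2 and m1*m2 = 1/10 != -1. Neither.

Neither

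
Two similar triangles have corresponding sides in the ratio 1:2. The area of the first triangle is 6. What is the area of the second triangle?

Area ratio = (1/2)^2 = 1/4. Area of the second triangle = 6 * 4/1 = 24.

24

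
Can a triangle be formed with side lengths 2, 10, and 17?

The longest side is 17. The other two sides sum to 2 + 10 = 12.
Since 12 ≤ 17, the two shorter sides cannot reach around to close the triangle.

No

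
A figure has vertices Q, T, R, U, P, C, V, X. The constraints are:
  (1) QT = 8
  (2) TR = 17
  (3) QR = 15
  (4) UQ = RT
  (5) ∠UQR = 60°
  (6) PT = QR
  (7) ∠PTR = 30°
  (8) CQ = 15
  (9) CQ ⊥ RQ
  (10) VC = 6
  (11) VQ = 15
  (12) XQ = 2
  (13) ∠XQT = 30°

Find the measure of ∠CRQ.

Step 1: By the law of cosines on triangle RQC: RC² = 15² + 15² − 2·15·15·cos(90°) = 450, so RC = 15·√2.
Step 2: By the inverse law of cosines on triangle CRQ: cos(∠CRQ) = ((15·√2)² + 15² − 15²) / (2·15·√2·15) = 450/636.4 = 0.7071, so ∠CRQ = 45°.

Therefore, the measure of angle ∠CRQ = 45°.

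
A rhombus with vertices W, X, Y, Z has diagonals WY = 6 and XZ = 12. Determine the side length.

The diagonals of a rhombus bisect each other at right angles.
Half-diagonals: 6/2 = 3 and 12/2 = 6
side = sqrt(3^2 + 6^2)
side = sqrt(9 + 36)
side = sqrt(45) = 3*sqrt(5)

3*sqrt(5)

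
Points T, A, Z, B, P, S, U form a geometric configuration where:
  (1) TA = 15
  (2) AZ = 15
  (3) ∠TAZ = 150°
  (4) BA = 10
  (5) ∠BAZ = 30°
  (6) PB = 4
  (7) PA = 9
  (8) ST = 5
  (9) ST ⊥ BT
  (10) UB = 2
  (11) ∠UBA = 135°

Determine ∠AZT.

Step 1: By the law of cosines on triangle ZAT: ZT² = 15² + 15² − 2·15·15·cos(150°) = 839.71, so ZT ≈ 28.98.
Step 2: By the inverse law of cosines on triangle AZT: cos(∠AZT) = (15² + 28.98² − 15²) / (2·15·28.98) = 839.71/869.33 = 0.9659, so ∠AZT = 15°.

Therefore, the measure of angle ∠AZT = 15°.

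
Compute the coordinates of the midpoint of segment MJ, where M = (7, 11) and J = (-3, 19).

M = ((x₁ + x₂)/2, (y₁ + y₂)/2)
= ((7 + -3)/2, (11 + 19)/2)
= (4/2, 30/2) = (2, 15)

(2, 15)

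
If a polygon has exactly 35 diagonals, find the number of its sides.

Using d = n(n - 3)/2, we solve 35 = n(n - 3)/2.
So n(n - 3) = 70.
Testing n = 10: 10 * 7 = 70 = 70. Correct.
The polygon has 10 sides.

10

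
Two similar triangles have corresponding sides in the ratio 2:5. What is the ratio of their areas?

Area ratio = (side ratio)^2 = (2/5)^2 = 4:25.

4:25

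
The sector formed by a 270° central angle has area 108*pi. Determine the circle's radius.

The sector covers 270°/360° = 3/4 of the full circle.
Full circle area = 108*pi / 3/4 = 144*pi.
Since full area = πr², we get r² = 144*pi/π = 144, so r = 12.

12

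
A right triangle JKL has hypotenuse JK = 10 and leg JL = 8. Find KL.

KL = sqrt(10^2 - 8^2) = sqrt(36) = 6

6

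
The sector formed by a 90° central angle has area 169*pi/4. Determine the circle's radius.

Sector area A = πr² × θ/360, so r² = 360A / (πθ).
r² = 360 × 169*pi/4 / (π × 90)
r² = 169
r = 13

13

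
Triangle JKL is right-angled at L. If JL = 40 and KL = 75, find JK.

In a right triangle, the square of the hypotenuse equals the sum of the squares of the two legs.
The legs are 40 and 75, so the hypotenuse = sqrt(1600 + 5625) = sqrt(7225) = 85.

85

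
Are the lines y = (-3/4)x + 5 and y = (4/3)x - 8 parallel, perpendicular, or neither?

Slope of line 1: m1 = -3/4
Slope of line 2: m2 = 4/3
m1 * m2 = (-3/4) * (4/3) = -1 = -1, so the lines are perpendicular.

Perpendicular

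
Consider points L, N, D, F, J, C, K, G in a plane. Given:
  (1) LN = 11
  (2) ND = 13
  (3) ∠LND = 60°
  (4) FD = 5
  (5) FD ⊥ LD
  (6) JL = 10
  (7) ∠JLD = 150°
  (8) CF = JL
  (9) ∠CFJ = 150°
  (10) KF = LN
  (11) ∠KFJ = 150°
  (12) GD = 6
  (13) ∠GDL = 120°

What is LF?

Step 1: By the law of cosines on triangle LND: LD² = 11² + 13² − 2·11·13·cos(60°) = 147, so LD = 7·√3.
Step 2: By the law of cosines on triangle LDF: LF² = (7·√3)² + 5² − 2·7·√3·5·cos(90°) = 172, so LF = 2·√43.

Therefore, the length of LF = 2·√43.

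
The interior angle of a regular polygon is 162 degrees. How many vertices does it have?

Each interior angle of a regular n-gon is (n - 2) * 180 / n.
Setting this equal to 162:
(n - 2) * 180 / n = 162
Each exterior angle = 180 - 162 = 18 degrees.
Since exterior angles sum to 360: n = 360 / 18 = 20.

20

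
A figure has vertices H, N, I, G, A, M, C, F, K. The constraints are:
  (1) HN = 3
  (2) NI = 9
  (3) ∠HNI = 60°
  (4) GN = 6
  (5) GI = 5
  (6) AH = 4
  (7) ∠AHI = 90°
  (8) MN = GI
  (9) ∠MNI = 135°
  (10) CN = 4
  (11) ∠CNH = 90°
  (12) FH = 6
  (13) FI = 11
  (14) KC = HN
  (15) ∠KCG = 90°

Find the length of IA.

Step 1: By the law of cosines on triangle HNI: HI² = 3² + 9² − 2·3·9·cos(60°) = 63, so HI = 3·√7.
Step 2: By the law of cosines on triangle IHA: IA² = (3·√7)² + 4² − 2·3·√7·4·cos(90°) = 79, so IA = √79.

Therefore, the length of IA = √79.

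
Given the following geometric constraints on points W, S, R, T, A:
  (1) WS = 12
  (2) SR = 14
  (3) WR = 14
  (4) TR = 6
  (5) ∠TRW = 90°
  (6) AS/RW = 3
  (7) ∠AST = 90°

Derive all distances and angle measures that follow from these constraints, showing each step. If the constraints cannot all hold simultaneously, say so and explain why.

The constraints are consistent.

From the given relations:
  AS = 3·RW = 3·14 = 42

Step 1: From WR = 14, RT = 6, and ∠WRT = 90°, by the law of cosines:
  WT² = WR² + RT² - 2·WR·RT·cos(90°) = 196 + 36 - 0 = 232
  WT = 2·√58

Step 2: From WR = 14, WS = 12, RS = 14, by the inverse law of cosines:
  cos(∠RWS) = (WR² + WS² - RS²) / (2·WR·WS)
  ∠RWS = 64.62°

Step 3: From SR = 14, SW = 12, RW = 14, by the inverse law of cosines:
  cos(∠RSW) = (SR² + SW² - RW²) / (2·SR·SW)
  ∠RSW = 64.62°

Step 4: From RS = 14, RW = 14, SW = 12, by the inverse law of cosines:
  cos(∠SRW) = (RS² + RW² - SW²) / (2·RS·RW)
  ∠SRW = 50.75°

Step 5: From WR = 14, WT = 2·√58, RT = 6, by the inverse law of cosines:
  cos(∠RWT) = (WR² + WT² - RT²) / (2·WR·WT)
  ∠RWT = 23.2°

Step 6: From TR = 6, TW = 2·√58, RW = 14, by the inverse law of cosines:
  cos(∠RTW) = (TR² + TW² - RW²) / (2·TR·TW)
  ∠RTW = 66.8°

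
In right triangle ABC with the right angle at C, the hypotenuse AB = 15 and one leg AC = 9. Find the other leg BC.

By the Pythagorean theorem: BC^2 = AB^2 - AC^2
BC^2 = 15^2 - 9^2 = 225 - 81 = 144
BC = sqrt(144) = 12

12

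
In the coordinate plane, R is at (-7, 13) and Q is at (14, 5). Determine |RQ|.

d = sqrt((14 - -7)^2 + (5 - 13)^2)
d = sqrt(21^2 + -8^2)
d = sqrt(441 + 64)
d = sqrt(505)

sqrt(505)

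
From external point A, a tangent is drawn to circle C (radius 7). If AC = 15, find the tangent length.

Let T be the point of tangency. Then CT ⊥ AT (radius ⊥ tangent).
In right triangle CTA: CA² = CT² + AT²
15² = 7² + AT²
AT² = 176, AT = 4*sqrt(11)

4*sqrt(11)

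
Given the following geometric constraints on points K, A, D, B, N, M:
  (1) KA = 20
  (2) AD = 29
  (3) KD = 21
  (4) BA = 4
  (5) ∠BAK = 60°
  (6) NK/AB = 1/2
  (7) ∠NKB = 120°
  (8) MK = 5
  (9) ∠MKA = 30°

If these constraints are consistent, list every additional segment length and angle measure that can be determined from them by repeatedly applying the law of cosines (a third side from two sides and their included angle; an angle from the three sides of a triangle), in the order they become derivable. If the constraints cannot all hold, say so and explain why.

The constraints are consistent. Derivable facts, in order:
After 1 step:
- AM ≈ 15.87
- KB = 4·√21
- ∠ADK = 43.6°
- ∠AKD = 90°
- ∠DAK = 46.4°
After 2 steps:
- BN ≈ 19.41
- ∠ABK = 109.11°
- ∠AKB = 10.89°
- ∠AMK = 140.94°
- ∠KAM = 9.06°
After 3 steps:
- ∠BNK = 54.88°
- ∠KBN = 5.12°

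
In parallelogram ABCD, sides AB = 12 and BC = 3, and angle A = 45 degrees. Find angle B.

Consecutive angles are supplementary: angle B = 180 - 45 = 135 degrees.

135 degrees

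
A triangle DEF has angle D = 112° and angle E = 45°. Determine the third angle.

The interior angles sum to 180°: angle F = 180 - 112 - 45 = 23°.
The triangle is obtuse (angles 112°, 45°, 23°).

23 degrees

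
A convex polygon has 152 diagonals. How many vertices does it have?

Using d = n(n - 3)/2, we solve 152 = n(n - 3)/2.
So n(n - 3) = 304.
Testing n = 19: 19 * 16 = 304 = 304. Correct.
The polygon has 19 sides.

19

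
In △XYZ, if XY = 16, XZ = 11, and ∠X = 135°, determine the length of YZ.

Law of cosines: YZ^2 = 16^2 + 11^2 - 2(16)(11)cos(135°) = 176*sqrt(2) + 377, so YZ = sqrt(176*sqrt(2) + 377).

sqrt(176*sqrt(2) + 377)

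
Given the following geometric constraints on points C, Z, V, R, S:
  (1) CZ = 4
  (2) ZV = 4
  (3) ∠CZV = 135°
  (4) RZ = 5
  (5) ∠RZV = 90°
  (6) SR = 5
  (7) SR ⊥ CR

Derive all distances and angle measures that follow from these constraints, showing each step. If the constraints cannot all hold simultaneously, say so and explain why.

The constraints are consistent.

Step 1: From CZ = 4, ZV = 4, and ∠CZV = 135°, by the law of cosines:
  CV² = CZ² + ZV² - 2·CZ·ZV·cos(135°) = 16 + 16 + 22.63 = 54.63
  CV ≈ 7.39

Step 2: From VZ = 4, ZR = 5, and ∠VZR = 90°, by the law of cosines:
  VR² = VZ² + ZR² - 2·VZ·ZR·cos(90°) = 16 + 25 - 0 = 41
  VR = √41

Step 3: From CV = 7.39, CZ = 4, VZ = 4, by the inverse law of cosines:
  cos(∠VCZ) = (CV² + CZ² - VZ²) / (2·CV·CZ)
  ∠VCZ = 22.5°

Step 4: From VC = 7.39, VZ = 4, CZ = 4, by the inverse law of cosines:
  cos(∠CVZ) = (VC² + VZ² - CZ²) / (2·VC·VZ)
  ∠CVZ = 22.5°

Step 5: From VR = √41, VZ = 4, RZ = 5, by the inverse law of cosines:
  cos(∠RVZ) = (VR² + VZ² - RZ²) / (2·VR·VZ)
  ∠RVZ = 51.34°

Step 6: From RV = √41, RZ = 5, VZ = 4, by the inverse law of cosines:
  cos(∠VRZ) = (RV² + RZ² - VZ²) / (2·RV·RZ)
  ∠VRZ = 38.66°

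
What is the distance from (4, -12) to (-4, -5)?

The horizontal distance is |-4 - 4| = 8 and the vertical distance is |-5 - -12| = 7.
By the Pythagorean theorem, d = sqrt(8^2 + 7^2) = sqrt(113).

sqrt(113)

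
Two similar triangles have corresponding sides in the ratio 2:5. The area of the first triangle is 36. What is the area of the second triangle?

For similar figures, the area ratio equals the square of the side ratio.
Side ratio (the first triangle to the second triangle) = 2:5, so area ratio = 2^2:5^2 = 4:25.
If the area of the first triangle is 36, then the area of the second triangle = 36 * (25/4) = 225.

225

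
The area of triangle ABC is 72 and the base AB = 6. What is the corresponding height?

Rearranging the area formula Area = (1/2) * base * height:
height = 2 * Area / base = 2 * 72 / 6 = 24.

24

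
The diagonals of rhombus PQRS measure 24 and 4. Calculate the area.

Area of a rhombus = (d1 * d2) / 2
Area = (24 * 4) / 2
Area = 96 / 2
Area = 48

48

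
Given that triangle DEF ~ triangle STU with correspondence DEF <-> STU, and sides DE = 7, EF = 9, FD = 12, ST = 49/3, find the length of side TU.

Since the triangles are similar, the ratio of corresponding sides is constant.
Scale factor k = ST / DE = 49/3 / 7 = 7/3
TU = k * EF = 7/3 * 9 = 21

21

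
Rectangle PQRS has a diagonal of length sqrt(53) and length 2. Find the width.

Using the Pythagorean theorem: d^2 = a^2 + b^2
b^2 = d^2 - a^2
b^2 = 53 - 4
b^2 = 49
b = sqrt(49) = 7

7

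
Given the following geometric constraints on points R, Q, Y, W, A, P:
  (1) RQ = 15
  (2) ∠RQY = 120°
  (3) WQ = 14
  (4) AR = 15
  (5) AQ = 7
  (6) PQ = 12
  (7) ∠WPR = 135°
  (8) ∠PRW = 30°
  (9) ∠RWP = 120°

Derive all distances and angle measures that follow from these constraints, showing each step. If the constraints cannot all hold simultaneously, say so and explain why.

These constraints are not satisfiable: (7), (8) and (9) are the three interior angles of triangle WPR, which must sum to 180°, but 135° + 30° + 120° = 285°. No planar figure meets all of them, so nothing further can be derived.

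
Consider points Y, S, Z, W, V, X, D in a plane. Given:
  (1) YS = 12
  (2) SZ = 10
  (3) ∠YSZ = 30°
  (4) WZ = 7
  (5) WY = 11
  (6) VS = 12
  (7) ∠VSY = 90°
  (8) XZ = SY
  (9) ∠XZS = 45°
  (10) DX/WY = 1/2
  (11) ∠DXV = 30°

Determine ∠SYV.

Step 1: By the law of cosines on triangle YSV: YV² = 12² + 12² − 2·12·12·cos(90°) = 288, so YV = 12·√2.
Step 2: By the inverse law of cosines on triangle SYV: cos(∠SYV) = (12² + (12·√2)² − 12²) / (2·12·12·√2) = 288/407.29 = 0.7071, so ∠SYV = 45°.

Therefore, the measure of angle ∠SYV = 45°.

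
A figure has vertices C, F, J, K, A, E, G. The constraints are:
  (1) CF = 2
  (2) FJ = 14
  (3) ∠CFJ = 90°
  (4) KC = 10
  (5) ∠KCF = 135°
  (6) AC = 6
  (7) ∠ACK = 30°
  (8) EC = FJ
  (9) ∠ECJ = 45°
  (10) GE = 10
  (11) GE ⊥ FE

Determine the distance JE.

From the given relations: EC = FJ = 14.
Step 1: By the law of cosines on triangle JFC: JC² = 14² + 2² − 2·14·2·cos(90°) = 200, so JC = 10·√2.
Step 2: By the law of cosines on triangle JCE: JE² = (10·√2)² + 14² − 2·10·√2·14·cos(45°) = 116, so JE = 2·√29.

Therefore, the length of JE = 2·√29.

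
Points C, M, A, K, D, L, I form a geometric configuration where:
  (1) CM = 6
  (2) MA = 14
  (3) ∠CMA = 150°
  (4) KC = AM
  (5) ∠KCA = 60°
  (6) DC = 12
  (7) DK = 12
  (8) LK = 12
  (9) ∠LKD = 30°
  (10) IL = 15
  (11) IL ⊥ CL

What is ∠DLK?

Step 1: By the law of cosines on triangle LKD: LD² = 12² + 12² − 2·12·12·cos(30°) = 38.58, so LD ≈ 6.21.
Step 2: By the inverse law of cosines on triangle DLK: cos(∠DLK) = (6.21² + 12² − 12²) / (2·6.21·12) = 38.58/149.08 = 0.2588, so ∠DLK = 75°.

Therefore, the measure of angle ∠DLK = 75°.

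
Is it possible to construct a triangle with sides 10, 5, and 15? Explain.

No.
The triangle inequality is violated: 10 + 5 = 15 ≤ 15.
These lengths cannot form a triangle.

No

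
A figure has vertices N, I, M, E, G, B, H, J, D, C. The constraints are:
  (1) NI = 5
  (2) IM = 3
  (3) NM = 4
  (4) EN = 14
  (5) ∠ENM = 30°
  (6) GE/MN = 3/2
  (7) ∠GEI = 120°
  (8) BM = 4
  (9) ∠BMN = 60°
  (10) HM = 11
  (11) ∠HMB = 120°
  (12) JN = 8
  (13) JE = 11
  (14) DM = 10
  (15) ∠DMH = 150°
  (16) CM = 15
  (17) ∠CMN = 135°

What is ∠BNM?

Step 1: By the law of cosines on triangle NMB: NB² = 4² + 4² − 2·4·4·cos(60°) = 16, so NB = 4.
Step 2: By the inverse law of cosines on triangle BNM: cos(∠BNM) = (4² + 4² − 4²) / (2·4·4) = 16/32 = 0.5, so ∠BNM = 60°.

Therefore, the measure of angle ∠BNM = 60°.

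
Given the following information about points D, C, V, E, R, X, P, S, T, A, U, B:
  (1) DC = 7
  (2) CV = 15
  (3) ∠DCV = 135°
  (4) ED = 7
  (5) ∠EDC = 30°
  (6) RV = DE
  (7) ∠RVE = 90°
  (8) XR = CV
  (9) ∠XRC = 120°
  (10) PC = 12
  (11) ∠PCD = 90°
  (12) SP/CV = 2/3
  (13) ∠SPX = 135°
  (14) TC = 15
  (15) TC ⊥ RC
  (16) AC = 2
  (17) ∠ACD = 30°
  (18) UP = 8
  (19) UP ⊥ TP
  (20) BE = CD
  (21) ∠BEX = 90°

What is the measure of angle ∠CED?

Step 1: By the law of cosines on triangle EDC: EC² = 7² + 7² − 2·7·7·cos(30°) = 13.13, so EC ≈ 3.62.
Step 2: By the inverse law of cosines on triangle CED: cos(∠CED) = (3.62² + 7² − 7²) / (2·3.62·7) = 13.13/50.73 = 0.2588, so ∠CED = 75°.

Therefore, the measure of angle ∠CED = 75°.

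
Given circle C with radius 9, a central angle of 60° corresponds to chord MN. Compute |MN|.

Chord = 2(9) sin(30°) = 9

9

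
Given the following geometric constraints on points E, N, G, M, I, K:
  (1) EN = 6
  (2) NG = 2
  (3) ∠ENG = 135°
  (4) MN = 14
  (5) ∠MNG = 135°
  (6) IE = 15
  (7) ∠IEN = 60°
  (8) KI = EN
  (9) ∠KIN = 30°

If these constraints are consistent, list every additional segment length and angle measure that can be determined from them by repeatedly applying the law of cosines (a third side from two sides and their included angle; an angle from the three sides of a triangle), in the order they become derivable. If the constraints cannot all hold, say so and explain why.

The constraints are consistent. Derivable facts, in order:
After 1 step:
- EG ≈ 7.55
- GM ≈ 15.48
- NI = 3·√19
After 2 steps:
- NK ≈ 8.43
- ∠EGN = 34.2°
- ∠EIN = 23.41°
- ∠ENI = 96.59°
- ∠GEN = 10.8°
- ∠GMN = 5.24°
- ∠MGN = 39.76°
After 3 steps:
- ∠IKN = 129.16°
- ∠INK = 20.84°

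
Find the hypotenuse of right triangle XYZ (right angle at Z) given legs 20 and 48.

XY = sqrt(20^2 + 48^2) = sqrt(2704) = 52

52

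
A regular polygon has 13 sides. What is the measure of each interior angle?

Each interior angle of a regular n-gon is (n - 2) * 180 / n.
For n = 13: (13 - 2) * 180 / 13 = 1980/13 = 1980/13 degrees.

1980/13 degrees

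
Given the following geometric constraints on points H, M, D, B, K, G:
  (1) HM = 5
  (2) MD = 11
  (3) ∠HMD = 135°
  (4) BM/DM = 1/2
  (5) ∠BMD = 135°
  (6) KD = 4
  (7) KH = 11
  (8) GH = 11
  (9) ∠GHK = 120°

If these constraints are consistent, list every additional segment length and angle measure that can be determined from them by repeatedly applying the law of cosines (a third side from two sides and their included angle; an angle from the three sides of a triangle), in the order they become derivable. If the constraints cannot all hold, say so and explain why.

The constraints are consistent. Derivable facts, in order:
After 1 step:
- DB ≈ 15.39
- HD ≈ 14.96
- KG = 11·√3
After 2 steps:
- ∠BDM = 14.64°
- ∠DBM = 30.36°
- ∠DHK = 2.54°
- ∠DHM = 31.33°
- ∠DKH = 170.46°
- ∠GKH = 30°
- ∠HDK = 7°
- ∠HDM = 13.67°
- ∠HGK = 30°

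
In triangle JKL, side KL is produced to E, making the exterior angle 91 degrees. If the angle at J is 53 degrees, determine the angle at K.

By the exterior angle theorem: exterior angle = sum of remote interior angles.
91 = 53 + angle K
angle K = 91 - 53 = 38 degrees

38 degrees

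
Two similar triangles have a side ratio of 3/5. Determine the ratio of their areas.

Area ratio = (side ratio)^2 = (3/5)^2 = 9:25.

9:25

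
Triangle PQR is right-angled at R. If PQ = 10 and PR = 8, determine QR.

Rearranging the Pythagorean theorem to solve for the unknown leg:
leg^2 = hypotenuse^2 - known_leg^2 = 100 - 64 = 36
leg = sqrt(36) = 6.

6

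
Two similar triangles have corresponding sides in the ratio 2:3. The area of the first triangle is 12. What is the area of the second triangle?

For similar figures, the area ratio equals the square of the side ratio.
Side ratio (the first triangle to the second triangle) = 2:3, so area ratio = 2^2:3^2 = 4:9.
If the area of the first triangle is 12, then the area of the second triangle = 12 * (9/4) = 27.

27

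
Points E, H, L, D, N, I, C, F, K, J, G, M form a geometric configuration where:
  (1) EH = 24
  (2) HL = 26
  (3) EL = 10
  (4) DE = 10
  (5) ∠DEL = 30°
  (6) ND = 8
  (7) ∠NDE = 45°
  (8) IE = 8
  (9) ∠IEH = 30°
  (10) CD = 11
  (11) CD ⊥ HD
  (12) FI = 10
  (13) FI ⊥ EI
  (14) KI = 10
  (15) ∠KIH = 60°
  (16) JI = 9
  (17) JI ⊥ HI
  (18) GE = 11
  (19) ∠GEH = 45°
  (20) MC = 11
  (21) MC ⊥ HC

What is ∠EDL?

Step 1: By the law of cosines on triangle DEL: DL² = 10² + 10² − 2·10·10·cos(30°) = 26.79, so DL ≈ 5.18.
Step 2: By the inverse law of cosines on triangle EDL: cos(∠EDL) = (10² + 5.18² − 10²) / (2·10·5.18) = 26.79/103.53 = 0.2588, so ∠EDL = 75°.

Therefore, the measure of angle ∠EDL = 75°.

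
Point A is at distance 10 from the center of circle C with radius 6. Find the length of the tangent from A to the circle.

The tangent, radius, and line from the external point to the center form a right triangle.
The right angle is where the tangent meets the radius.
By the Pythagorean theorem: tangent² + 6² = 10²
tangent² = 100 - 36 = 64
tangent = 8

8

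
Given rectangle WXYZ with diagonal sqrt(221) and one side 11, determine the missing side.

b = sqrt(d^2 - a^2) = sqrt(221 - 121) = sqrt(100) = 10

10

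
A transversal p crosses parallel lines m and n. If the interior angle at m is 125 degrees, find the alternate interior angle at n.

Alternate interior angles formed by parallel lines and a transversal are equal.
The given angle is 125 degrees.
The alternate interior angle = 125 degrees.

125 degrees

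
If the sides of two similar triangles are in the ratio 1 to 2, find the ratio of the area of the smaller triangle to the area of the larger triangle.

Area ratio = (side ratio)^2 = (1/2)^2 = 1:4.

1:4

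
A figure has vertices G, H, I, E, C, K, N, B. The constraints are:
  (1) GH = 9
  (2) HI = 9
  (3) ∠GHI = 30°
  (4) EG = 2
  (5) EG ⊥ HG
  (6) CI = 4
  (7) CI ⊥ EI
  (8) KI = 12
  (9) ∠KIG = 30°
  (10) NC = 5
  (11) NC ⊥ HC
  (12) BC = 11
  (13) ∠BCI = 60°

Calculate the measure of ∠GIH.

Step 1: By the law of cosines on triangle IHG: IG² = 9² + 9² − 2·9·9·cos(30°) = 21.7, so IG ≈ 4.66.
Step 2: By the inverse law of cosines on triangle GIH: cos(∠GIH) = (4.66² + 9² − 9²) / (2·4.66·9) = 21.7/83.86 = 0.2588, so ∠GIH = 75°.

Therefore, the measure of angle ∠GIH = 75°.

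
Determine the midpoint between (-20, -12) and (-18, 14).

M = ((x₁ + x₂)/2, (y₁ + y₂)/2)
= ((-20 + -18)/2, (-12 + 14)/2)
= (-38/2, 2/2) = (-19, 1)

(-19, 1)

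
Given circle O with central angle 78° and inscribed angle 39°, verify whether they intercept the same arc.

By the inscribed angle theorem, if both angles subtend the same arc, the inscribed angle must be half the central angle.
Half of 78° = 39°, which equals the given inscribed angle of 39°.
Therefore, yes, they correspond to the same arc.

Yes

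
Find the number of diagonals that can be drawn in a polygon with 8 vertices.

Each of the 8 vertices connects to 5 non-adjacent vertices via diagonals.
Total connections = 8 × 5 = 40, but each diagonal is counted twice.
Number of diagonals = 40 / 2 = 20.

20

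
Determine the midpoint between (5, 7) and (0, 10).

M = ((x₁ + x₂)/2, (y₁ + y₂)/2)
= ((5 + 0)/2, (7 + 10)/2)
= (5/2, 17/2) = (5/2, 17/2)

(5/2, 17/2)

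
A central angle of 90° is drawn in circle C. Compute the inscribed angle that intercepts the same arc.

Inscribed angle = 90° / 2 = 45° (inscribed angle theorem).

45°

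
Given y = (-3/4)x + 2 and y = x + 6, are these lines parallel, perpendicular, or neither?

Slope of line 1: m1 = -3/4
Slope of line 2: m2 = 1
m1 != m2 (-3/4 != 1), so not parallel.
m1 * m2 = (-3/4) * (1) = -3/4 != -1, so not perpendicular.
The lines are neither parallel nor perpendicular.

Neither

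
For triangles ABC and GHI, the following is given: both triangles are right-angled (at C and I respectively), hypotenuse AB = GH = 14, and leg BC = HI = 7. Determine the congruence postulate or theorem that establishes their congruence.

The given information matches HL: The hypotenuse and one leg of two right triangles are equal (Hypotenuse-Leg).

HL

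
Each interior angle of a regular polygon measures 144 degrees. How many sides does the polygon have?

Exterior angle = 180 - 144 = 36. n = 360 / 36 = 10.

10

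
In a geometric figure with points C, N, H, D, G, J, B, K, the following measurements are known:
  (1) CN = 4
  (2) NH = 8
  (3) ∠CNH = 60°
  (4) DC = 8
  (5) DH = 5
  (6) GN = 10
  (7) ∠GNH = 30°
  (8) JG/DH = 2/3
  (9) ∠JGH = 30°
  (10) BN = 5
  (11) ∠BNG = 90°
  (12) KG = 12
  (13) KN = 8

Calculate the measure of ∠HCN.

Step 1: By the law of cosines on triangle CNH: CH² = 4² + 8² − 2·4·8·cos(60°) = 48, so CH = 4·√3.
Step 2: By the inverse law of cosines on triangle HCN: cos(∠HCN) = ((4·√3)² + 4² − 8²) / (2·4·√3·4) = 0/55.43 = 0, so ∠HCN = 90°.

Therefore, the measure of angle ∠HCN = 90°.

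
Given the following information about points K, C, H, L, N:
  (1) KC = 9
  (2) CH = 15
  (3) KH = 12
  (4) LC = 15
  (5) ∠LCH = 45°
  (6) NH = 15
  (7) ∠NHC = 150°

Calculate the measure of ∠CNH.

Step 1: By the law of cosines on triangle NHC: NC² = 15² + 15² − 2·15·15·cos(150°) = 839.71, so NC ≈ 28.98.
Step 2: By the inverse law of cosines on triangle CNH: cos(∠CNH) = (28.98² + 15² − 15²) / (2·28.98·15) = 839.71/869.33 = 0.9659, so ∠CNH = 15°.

Therefore, the measure of angle ∠CNH = 15°.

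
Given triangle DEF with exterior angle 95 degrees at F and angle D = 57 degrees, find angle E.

angle E = 95 - 57 = 38 degrees (exterior angle theorem).

38 degrees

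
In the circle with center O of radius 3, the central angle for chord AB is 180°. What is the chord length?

Chord length = 2r sin(θ/2)
= 2 × 3 × sin(180°/2)
= 2 × 3 × sin(90°)
= 6

6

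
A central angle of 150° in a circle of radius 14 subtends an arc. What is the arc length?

Arc length = 2πr × θ/360
= 2π × 14 × 5/12
= 35*pi/3

35*pi/3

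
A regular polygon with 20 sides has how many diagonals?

Total line segments between 20 vertices = C(20,2) = 190.
Subtract the 20 sides: 190 - 20 = 170 diagonals.

170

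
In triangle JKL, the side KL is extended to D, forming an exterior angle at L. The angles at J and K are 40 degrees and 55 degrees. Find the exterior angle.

Exterior angle = 40 + 55 = 95 degrees (exterior angle theorem).

95 degrees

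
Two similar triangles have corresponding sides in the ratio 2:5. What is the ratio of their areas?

Area ratio = (side ratio)^2 = (2/5)^2 = 4:25.

4:25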